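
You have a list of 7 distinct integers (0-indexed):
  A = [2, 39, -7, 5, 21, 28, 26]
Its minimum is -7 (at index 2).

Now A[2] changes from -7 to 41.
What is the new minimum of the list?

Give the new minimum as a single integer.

Old min = -7 (at index 2)
Change: A[2] -7 -> 41
Changed element WAS the min. Need to check: is 41 still <= all others?
  Min of remaining elements: 2
  New min = min(41, 2) = 2

Answer: 2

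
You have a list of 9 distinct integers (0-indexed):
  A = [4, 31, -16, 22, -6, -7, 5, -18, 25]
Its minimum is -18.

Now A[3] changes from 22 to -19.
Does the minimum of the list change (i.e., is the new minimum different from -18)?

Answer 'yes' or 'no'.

Answer: yes

Derivation:
Old min = -18
Change: A[3] 22 -> -19
Changed element was NOT the min; min changes only if -19 < -18.
New min = -19; changed? yes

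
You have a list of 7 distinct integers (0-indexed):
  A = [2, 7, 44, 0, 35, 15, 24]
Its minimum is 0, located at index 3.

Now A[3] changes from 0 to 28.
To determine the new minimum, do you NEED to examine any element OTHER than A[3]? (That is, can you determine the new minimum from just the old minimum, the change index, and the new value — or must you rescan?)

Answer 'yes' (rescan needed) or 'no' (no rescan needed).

Old min = 0 at index 3
Change at index 3: 0 -> 28
Index 3 WAS the min and new value 28 > old min 0. Must rescan other elements to find the new min.
Needs rescan: yes

Answer: yes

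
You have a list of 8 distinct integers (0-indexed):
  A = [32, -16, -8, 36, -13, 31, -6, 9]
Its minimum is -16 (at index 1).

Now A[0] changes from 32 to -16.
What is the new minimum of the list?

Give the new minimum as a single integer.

Old min = -16 (at index 1)
Change: A[0] 32 -> -16
Changed element was NOT the old min.
  New min = min(old_min, new_val) = min(-16, -16) = -16

Answer: -16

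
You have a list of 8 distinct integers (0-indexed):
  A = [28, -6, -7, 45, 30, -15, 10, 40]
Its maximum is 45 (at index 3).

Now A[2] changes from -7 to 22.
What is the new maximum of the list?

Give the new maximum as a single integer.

Old max = 45 (at index 3)
Change: A[2] -7 -> 22
Changed element was NOT the old max.
  New max = max(old_max, new_val) = max(45, 22) = 45

Answer: 45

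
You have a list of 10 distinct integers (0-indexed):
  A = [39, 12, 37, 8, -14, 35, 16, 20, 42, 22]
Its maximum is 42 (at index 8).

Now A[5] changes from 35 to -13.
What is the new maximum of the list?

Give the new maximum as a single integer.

Answer: 42

Derivation:
Old max = 42 (at index 8)
Change: A[5] 35 -> -13
Changed element was NOT the old max.
  New max = max(old_max, new_val) = max(42, -13) = 42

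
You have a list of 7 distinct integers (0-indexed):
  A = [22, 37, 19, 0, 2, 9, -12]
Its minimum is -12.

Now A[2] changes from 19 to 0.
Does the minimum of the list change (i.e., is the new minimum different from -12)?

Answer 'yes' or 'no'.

Answer: no

Derivation:
Old min = -12
Change: A[2] 19 -> 0
Changed element was NOT the min; min changes only if 0 < -12.
New min = -12; changed? no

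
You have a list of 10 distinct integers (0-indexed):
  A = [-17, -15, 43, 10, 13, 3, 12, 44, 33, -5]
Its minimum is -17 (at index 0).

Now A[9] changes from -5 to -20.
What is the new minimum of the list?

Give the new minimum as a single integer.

Answer: -20

Derivation:
Old min = -17 (at index 0)
Change: A[9] -5 -> -20
Changed element was NOT the old min.
  New min = min(old_min, new_val) = min(-17, -20) = -20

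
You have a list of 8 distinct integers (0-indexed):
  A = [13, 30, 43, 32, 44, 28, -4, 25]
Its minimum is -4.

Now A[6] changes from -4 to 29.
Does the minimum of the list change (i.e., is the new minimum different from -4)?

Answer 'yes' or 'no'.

Answer: yes

Derivation:
Old min = -4
Change: A[6] -4 -> 29
Changed element was the min; new min must be rechecked.
New min = 13; changed? yes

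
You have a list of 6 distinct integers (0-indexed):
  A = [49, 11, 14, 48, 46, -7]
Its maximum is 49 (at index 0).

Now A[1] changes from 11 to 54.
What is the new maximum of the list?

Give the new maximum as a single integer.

Answer: 54

Derivation:
Old max = 49 (at index 0)
Change: A[1] 11 -> 54
Changed element was NOT the old max.
  New max = max(old_max, new_val) = max(49, 54) = 54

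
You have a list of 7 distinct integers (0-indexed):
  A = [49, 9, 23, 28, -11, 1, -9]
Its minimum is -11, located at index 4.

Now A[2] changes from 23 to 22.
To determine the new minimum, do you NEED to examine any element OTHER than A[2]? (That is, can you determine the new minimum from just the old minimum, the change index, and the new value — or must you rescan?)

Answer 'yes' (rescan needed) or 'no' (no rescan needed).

Answer: no

Derivation:
Old min = -11 at index 4
Change at index 2: 23 -> 22
Index 2 was NOT the min. New min = min(-11, 22). No rescan of other elements needed.
Needs rescan: no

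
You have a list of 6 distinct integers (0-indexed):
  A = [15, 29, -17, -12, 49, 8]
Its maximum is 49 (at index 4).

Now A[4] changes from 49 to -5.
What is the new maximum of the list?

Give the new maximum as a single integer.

Answer: 29

Derivation:
Old max = 49 (at index 4)
Change: A[4] 49 -> -5
Changed element WAS the max -> may need rescan.
  Max of remaining elements: 29
  New max = max(-5, 29) = 29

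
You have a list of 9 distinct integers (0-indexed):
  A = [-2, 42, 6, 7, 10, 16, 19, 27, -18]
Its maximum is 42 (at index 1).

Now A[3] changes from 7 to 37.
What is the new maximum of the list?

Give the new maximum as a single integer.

Answer: 42

Derivation:
Old max = 42 (at index 1)
Change: A[3] 7 -> 37
Changed element was NOT the old max.
  New max = max(old_max, new_val) = max(42, 37) = 42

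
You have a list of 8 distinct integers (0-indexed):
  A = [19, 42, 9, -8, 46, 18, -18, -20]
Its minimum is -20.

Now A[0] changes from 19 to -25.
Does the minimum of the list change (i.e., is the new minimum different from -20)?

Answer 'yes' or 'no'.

Answer: yes

Derivation:
Old min = -20
Change: A[0] 19 -> -25
Changed element was NOT the min; min changes only if -25 < -20.
New min = -25; changed? yes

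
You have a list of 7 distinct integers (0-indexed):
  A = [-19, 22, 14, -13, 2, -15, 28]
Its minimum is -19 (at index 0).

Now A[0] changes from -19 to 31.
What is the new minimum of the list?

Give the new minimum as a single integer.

Old min = -19 (at index 0)
Change: A[0] -19 -> 31
Changed element WAS the min. Need to check: is 31 still <= all others?
  Min of remaining elements: -15
  New min = min(31, -15) = -15

Answer: -15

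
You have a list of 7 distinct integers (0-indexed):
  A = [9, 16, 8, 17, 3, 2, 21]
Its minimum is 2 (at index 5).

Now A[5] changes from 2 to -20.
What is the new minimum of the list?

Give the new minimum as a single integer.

Old min = 2 (at index 5)
Change: A[5] 2 -> -20
Changed element WAS the min. Need to check: is -20 still <= all others?
  Min of remaining elements: 3
  New min = min(-20, 3) = -20

Answer: -20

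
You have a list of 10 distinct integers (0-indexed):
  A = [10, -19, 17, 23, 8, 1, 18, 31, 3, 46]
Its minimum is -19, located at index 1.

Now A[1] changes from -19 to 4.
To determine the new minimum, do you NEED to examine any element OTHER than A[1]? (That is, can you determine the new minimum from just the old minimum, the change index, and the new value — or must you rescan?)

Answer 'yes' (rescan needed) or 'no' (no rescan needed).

Answer: yes

Derivation:
Old min = -19 at index 1
Change at index 1: -19 -> 4
Index 1 WAS the min and new value 4 > old min -19. Must rescan other elements to find the new min.
Needs rescan: yes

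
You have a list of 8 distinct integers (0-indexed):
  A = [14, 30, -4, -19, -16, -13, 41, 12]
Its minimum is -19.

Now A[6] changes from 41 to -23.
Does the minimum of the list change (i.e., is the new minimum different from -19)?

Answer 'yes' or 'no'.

Answer: yes

Derivation:
Old min = -19
Change: A[6] 41 -> -23
Changed element was NOT the min; min changes only if -23 < -19.
New min = -23; changed? yes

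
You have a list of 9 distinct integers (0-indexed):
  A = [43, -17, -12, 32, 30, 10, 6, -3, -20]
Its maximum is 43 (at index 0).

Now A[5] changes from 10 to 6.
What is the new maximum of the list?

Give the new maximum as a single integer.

Old max = 43 (at index 0)
Change: A[5] 10 -> 6
Changed element was NOT the old max.
  New max = max(old_max, new_val) = max(43, 6) = 43

Answer: 43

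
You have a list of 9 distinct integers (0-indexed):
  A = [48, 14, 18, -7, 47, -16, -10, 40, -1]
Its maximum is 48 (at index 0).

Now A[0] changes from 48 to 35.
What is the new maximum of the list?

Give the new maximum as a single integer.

Old max = 48 (at index 0)
Change: A[0] 48 -> 35
Changed element WAS the max -> may need rescan.
  Max of remaining elements: 47
  New max = max(35, 47) = 47

Answer: 47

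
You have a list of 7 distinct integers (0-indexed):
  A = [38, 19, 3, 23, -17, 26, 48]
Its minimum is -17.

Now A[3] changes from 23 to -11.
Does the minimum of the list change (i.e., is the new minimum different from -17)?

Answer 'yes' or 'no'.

Old min = -17
Change: A[3] 23 -> -11
Changed element was NOT the min; min changes only if -11 < -17.
New min = -17; changed? no

Answer: no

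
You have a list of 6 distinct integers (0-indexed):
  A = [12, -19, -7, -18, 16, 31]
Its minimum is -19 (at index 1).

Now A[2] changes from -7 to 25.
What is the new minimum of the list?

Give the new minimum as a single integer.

Old min = -19 (at index 1)
Change: A[2] -7 -> 25
Changed element was NOT the old min.
  New min = min(old_min, new_val) = min(-19, 25) = -19

Answer: -19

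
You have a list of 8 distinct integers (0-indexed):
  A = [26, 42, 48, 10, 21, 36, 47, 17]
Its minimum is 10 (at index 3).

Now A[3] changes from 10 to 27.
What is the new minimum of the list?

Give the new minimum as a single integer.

Old min = 10 (at index 3)
Change: A[3] 10 -> 27
Changed element WAS the min. Need to check: is 27 still <= all others?
  Min of remaining elements: 17
  New min = min(27, 17) = 17

Answer: 17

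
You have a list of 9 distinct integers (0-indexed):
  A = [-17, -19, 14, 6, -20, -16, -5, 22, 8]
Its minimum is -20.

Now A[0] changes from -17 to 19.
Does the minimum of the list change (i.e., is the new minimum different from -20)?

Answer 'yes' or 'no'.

Answer: no

Derivation:
Old min = -20
Change: A[0] -17 -> 19
Changed element was NOT the min; min changes only if 19 < -20.
New min = -20; changed? no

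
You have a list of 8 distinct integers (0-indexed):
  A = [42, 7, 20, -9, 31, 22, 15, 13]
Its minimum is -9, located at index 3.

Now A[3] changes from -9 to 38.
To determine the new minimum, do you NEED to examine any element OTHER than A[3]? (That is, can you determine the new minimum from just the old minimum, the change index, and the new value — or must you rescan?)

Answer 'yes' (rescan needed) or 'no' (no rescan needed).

Old min = -9 at index 3
Change at index 3: -9 -> 38
Index 3 WAS the min and new value 38 > old min -9. Must rescan other elements to find the new min.
Needs rescan: yes

Answer: yes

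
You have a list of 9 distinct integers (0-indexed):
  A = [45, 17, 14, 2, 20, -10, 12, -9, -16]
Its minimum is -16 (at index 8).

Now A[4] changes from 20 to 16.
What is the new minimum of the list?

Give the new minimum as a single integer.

Old min = -16 (at index 8)
Change: A[4] 20 -> 16
Changed element was NOT the old min.
  New min = min(old_min, new_val) = min(-16, 16) = -16

Answer: -16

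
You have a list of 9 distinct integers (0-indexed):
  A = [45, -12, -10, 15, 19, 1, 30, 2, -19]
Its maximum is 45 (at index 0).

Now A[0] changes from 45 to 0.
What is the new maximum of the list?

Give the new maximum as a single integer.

Old max = 45 (at index 0)
Change: A[0] 45 -> 0
Changed element WAS the max -> may need rescan.
  Max of remaining elements: 30
  New max = max(0, 30) = 30

Answer: 30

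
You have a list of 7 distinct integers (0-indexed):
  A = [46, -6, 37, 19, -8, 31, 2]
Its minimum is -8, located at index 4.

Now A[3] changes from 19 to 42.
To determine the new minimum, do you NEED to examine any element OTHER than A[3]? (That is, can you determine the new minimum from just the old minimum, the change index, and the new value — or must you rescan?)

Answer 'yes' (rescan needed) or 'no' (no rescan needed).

Answer: no

Derivation:
Old min = -8 at index 4
Change at index 3: 19 -> 42
Index 3 was NOT the min. New min = min(-8, 42). No rescan of other elements needed.
Needs rescan: no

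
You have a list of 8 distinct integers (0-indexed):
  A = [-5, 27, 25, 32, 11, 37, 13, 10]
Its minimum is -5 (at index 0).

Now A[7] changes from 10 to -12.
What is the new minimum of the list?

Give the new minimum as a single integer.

Answer: -12

Derivation:
Old min = -5 (at index 0)
Change: A[7] 10 -> -12
Changed element was NOT the old min.
  New min = min(old_min, new_val) = min(-5, -12) = -12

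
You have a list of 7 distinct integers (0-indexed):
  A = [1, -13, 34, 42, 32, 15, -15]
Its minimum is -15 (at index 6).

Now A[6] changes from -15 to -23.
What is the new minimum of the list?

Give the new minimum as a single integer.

Old min = -15 (at index 6)
Change: A[6] -15 -> -23
Changed element WAS the min. Need to check: is -23 still <= all others?
  Min of remaining elements: -13
  New min = min(-23, -13) = -23

Answer: -23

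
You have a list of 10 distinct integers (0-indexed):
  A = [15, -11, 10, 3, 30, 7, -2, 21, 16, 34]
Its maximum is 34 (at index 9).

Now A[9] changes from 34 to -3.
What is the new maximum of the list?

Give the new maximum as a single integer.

Old max = 34 (at index 9)
Change: A[9] 34 -> -3
Changed element WAS the max -> may need rescan.
  Max of remaining elements: 30
  New max = max(-3, 30) = 30

Answer: 30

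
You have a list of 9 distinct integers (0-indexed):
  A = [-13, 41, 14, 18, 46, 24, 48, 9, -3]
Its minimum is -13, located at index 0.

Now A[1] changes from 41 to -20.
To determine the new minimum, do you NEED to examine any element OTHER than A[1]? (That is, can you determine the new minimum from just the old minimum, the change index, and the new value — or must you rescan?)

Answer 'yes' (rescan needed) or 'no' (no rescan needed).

Old min = -13 at index 0
Change at index 1: 41 -> -20
Index 1 was NOT the min. New min = min(-13, -20). No rescan of other elements needed.
Needs rescan: no

Answer: no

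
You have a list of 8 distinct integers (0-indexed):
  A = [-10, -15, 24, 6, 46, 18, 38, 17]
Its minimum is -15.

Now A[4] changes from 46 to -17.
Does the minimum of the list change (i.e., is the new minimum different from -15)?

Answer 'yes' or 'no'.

Old min = -15
Change: A[4] 46 -> -17
Changed element was NOT the min; min changes only if -17 < -15.
New min = -17; changed? yes

Answer: yes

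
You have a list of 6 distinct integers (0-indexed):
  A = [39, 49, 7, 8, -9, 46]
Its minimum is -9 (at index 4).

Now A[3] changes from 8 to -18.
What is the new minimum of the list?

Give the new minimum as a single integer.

Old min = -9 (at index 4)
Change: A[3] 8 -> -18
Changed element was NOT the old min.
  New min = min(old_min, new_val) = min(-9, -18) = -18

Answer: -18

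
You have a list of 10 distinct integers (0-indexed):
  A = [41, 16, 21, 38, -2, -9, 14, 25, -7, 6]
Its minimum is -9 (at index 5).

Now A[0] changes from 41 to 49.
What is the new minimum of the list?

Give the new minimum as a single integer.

Old min = -9 (at index 5)
Change: A[0] 41 -> 49
Changed element was NOT the old min.
  New min = min(old_min, new_val) = min(-9, 49) = -9

Answer: -9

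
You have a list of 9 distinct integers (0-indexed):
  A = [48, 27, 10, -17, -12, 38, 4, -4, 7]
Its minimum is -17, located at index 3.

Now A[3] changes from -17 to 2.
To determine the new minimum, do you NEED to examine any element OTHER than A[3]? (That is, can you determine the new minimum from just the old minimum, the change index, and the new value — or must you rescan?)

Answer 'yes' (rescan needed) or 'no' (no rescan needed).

Answer: yes

Derivation:
Old min = -17 at index 3
Change at index 3: -17 -> 2
Index 3 WAS the min and new value 2 > old min -17. Must rescan other elements to find the new min.
Needs rescan: yes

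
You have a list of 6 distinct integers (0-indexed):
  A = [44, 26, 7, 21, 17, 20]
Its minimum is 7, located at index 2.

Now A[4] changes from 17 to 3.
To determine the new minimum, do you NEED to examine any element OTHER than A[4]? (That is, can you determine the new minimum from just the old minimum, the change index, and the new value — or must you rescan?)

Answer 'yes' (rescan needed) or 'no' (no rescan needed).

Old min = 7 at index 2
Change at index 4: 17 -> 3
Index 4 was NOT the min. New min = min(7, 3). No rescan of other elements needed.
Needs rescan: no

Answer: no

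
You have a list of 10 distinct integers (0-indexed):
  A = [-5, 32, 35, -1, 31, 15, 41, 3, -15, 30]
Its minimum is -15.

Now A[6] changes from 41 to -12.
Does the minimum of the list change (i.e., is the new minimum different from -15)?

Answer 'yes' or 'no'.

Old min = -15
Change: A[6] 41 -> -12
Changed element was NOT the min; min changes only if -12 < -15.
New min = -15; changed? no

Answer: no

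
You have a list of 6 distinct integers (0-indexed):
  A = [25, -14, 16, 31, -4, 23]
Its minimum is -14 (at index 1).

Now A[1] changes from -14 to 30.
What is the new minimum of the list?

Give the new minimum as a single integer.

Old min = -14 (at index 1)
Change: A[1] -14 -> 30
Changed element WAS the min. Need to check: is 30 still <= all others?
  Min of remaining elements: -4
  New min = min(30, -4) = -4

Answer: -4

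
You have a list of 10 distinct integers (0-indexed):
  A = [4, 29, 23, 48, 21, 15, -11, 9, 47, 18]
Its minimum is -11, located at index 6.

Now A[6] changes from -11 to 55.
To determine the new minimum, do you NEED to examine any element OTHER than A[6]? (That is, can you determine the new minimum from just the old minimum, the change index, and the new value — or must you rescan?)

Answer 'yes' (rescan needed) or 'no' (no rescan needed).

Answer: yes

Derivation:
Old min = -11 at index 6
Change at index 6: -11 -> 55
Index 6 WAS the min and new value 55 > old min -11. Must rescan other elements to find the new min.
Needs rescan: yes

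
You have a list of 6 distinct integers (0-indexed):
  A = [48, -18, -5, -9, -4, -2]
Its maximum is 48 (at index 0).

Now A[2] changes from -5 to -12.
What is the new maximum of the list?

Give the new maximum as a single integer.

Answer: 48

Derivation:
Old max = 48 (at index 0)
Change: A[2] -5 -> -12
Changed element was NOT the old max.
  New max = max(old_max, new_val) = max(48, -12) = 48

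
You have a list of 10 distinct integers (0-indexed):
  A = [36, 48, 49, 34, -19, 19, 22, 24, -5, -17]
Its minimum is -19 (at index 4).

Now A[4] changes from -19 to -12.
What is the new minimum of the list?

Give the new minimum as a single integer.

Old min = -19 (at index 4)
Change: A[4] -19 -> -12
Changed element WAS the min. Need to check: is -12 still <= all others?
  Min of remaining elements: -17
  New min = min(-12, -17) = -17

Answer: -17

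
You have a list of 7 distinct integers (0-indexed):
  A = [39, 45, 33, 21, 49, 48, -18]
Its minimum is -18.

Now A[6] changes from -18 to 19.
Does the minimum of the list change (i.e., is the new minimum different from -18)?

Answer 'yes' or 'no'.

Answer: yes

Derivation:
Old min = -18
Change: A[6] -18 -> 19
Changed element was the min; new min must be rechecked.
New min = 19; changed? yes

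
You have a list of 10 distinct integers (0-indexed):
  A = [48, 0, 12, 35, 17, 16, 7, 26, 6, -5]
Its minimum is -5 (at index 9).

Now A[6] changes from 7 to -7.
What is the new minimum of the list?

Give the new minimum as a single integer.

Answer: -7

Derivation:
Old min = -5 (at index 9)
Change: A[6] 7 -> -7
Changed element was NOT the old min.
  New min = min(old_min, new_val) = min(-5, -7) = -7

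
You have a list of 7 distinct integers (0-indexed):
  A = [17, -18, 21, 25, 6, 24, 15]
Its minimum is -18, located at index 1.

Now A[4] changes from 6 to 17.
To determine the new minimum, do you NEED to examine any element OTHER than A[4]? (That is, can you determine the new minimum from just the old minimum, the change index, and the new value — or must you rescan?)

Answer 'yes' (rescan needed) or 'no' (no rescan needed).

Old min = -18 at index 1
Change at index 4: 6 -> 17
Index 4 was NOT the min. New min = min(-18, 17). No rescan of other elements needed.
Needs rescan: no

Answer: no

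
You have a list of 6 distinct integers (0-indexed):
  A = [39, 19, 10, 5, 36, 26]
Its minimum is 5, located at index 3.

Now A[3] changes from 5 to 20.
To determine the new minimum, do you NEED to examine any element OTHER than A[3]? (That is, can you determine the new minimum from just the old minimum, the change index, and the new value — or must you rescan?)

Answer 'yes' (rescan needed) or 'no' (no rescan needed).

Answer: yes

Derivation:
Old min = 5 at index 3
Change at index 3: 5 -> 20
Index 3 WAS the min and new value 20 > old min 5. Must rescan other elements to find the new min.
Needs rescan: yes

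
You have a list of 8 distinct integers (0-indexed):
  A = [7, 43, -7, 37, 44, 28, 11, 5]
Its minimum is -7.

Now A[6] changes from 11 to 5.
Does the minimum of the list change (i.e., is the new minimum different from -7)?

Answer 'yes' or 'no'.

Answer: no

Derivation:
Old min = -7
Change: A[6] 11 -> 5
Changed element was NOT the min; min changes only if 5 < -7.
New min = -7; changed? no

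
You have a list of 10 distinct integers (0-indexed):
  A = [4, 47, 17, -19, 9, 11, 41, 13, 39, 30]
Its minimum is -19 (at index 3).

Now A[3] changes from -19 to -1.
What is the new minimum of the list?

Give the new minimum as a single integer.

Old min = -19 (at index 3)
Change: A[3] -19 -> -1
Changed element WAS the min. Need to check: is -1 still <= all others?
  Min of remaining elements: 4
  New min = min(-1, 4) = -1

Answer: -1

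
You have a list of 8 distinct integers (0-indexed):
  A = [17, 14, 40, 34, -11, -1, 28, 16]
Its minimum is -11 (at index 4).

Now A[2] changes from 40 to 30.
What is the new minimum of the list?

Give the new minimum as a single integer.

Old min = -11 (at index 4)
Change: A[2] 40 -> 30
Changed element was NOT the old min.
  New min = min(old_min, new_val) = min(-11, 30) = -11

Answer: -11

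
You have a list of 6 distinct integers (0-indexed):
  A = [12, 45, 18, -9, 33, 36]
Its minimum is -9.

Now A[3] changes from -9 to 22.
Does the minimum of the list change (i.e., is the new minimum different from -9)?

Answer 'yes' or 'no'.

Answer: yes

Derivation:
Old min = -9
Change: A[3] -9 -> 22
Changed element was the min; new min must be rechecked.
New min = 12; changed? yes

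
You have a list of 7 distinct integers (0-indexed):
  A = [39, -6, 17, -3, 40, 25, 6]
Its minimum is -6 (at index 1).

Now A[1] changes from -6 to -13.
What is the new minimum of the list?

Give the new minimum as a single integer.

Answer: -13

Derivation:
Old min = -6 (at index 1)
Change: A[1] -6 -> -13
Changed element WAS the min. Need to check: is -13 still <= all others?
  Min of remaining elements: -3
  New min = min(-13, -3) = -13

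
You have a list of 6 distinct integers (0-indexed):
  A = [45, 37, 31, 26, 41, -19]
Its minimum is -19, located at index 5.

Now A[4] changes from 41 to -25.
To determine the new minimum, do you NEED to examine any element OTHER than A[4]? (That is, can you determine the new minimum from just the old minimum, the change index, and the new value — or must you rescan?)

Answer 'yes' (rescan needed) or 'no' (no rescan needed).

Old min = -19 at index 5
Change at index 4: 41 -> -25
Index 4 was NOT the min. New min = min(-19, -25). No rescan of other elements needed.
Needs rescan: no

Answer: no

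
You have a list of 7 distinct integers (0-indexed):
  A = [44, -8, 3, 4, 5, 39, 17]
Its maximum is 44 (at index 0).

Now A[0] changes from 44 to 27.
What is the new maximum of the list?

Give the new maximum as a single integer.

Answer: 39

Derivation:
Old max = 44 (at index 0)
Change: A[0] 44 -> 27
Changed element WAS the max -> may need rescan.
  Max of remaining elements: 39
  New max = max(27, 39) = 39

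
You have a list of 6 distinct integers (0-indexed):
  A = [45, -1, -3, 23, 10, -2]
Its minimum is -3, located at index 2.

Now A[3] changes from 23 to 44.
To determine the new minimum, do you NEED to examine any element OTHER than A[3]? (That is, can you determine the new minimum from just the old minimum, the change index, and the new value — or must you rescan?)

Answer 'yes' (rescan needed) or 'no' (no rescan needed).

Old min = -3 at index 2
Change at index 3: 23 -> 44
Index 3 was NOT the min. New min = min(-3, 44). No rescan of other elements needed.
Needs rescan: no

Answer: no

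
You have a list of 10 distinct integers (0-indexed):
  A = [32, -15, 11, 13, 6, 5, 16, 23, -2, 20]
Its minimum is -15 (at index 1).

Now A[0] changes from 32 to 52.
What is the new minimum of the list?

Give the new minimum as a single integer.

Answer: -15

Derivation:
Old min = -15 (at index 1)
Change: A[0] 32 -> 52
Changed element was NOT the old min.
  New min = min(old_min, new_val) = min(-15, 52) = -15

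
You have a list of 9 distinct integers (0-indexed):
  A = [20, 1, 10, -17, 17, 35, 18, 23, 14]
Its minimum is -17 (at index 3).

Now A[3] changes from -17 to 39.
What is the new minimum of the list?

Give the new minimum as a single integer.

Answer: 1

Derivation:
Old min = -17 (at index 3)
Change: A[3] -17 -> 39
Changed element WAS the min. Need to check: is 39 still <= all others?
  Min of remaining elements: 1
  New min = min(39, 1) = 1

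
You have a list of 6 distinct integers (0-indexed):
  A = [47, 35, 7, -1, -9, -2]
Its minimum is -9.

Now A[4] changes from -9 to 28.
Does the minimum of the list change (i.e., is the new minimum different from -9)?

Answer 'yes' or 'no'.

Old min = -9
Change: A[4] -9 -> 28
Changed element was the min; new min must be rechecked.
New min = -2; changed? yes

Answer: yes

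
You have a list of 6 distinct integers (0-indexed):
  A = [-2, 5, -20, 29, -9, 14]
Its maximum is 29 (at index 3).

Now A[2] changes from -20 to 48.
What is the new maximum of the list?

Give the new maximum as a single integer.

Answer: 48

Derivation:
Old max = 29 (at index 3)
Change: A[2] -20 -> 48
Changed element was NOT the old max.
  New max = max(old_max, new_val) = max(29, 48) = 48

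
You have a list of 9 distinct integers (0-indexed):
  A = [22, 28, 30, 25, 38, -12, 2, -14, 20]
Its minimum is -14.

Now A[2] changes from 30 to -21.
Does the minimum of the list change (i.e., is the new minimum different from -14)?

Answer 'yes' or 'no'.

Old min = -14
Change: A[2] 30 -> -21
Changed element was NOT the min; min changes only if -21 < -14.
New min = -21; changed? yes

Answer: yes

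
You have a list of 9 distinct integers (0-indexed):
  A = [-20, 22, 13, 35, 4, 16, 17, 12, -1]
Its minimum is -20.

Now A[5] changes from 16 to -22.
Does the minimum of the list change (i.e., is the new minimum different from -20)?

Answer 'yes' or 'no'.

Old min = -20
Change: A[5] 16 -> -22
Changed element was NOT the min; min changes only if -22 < -20.
New min = -22; changed? yes

Answer: yes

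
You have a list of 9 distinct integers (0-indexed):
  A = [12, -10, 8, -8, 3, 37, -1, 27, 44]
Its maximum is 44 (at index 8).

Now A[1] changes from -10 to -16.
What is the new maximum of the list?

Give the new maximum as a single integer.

Old max = 44 (at index 8)
Change: A[1] -10 -> -16
Changed element was NOT the old max.
  New max = max(old_max, new_val) = max(44, -16) = 44

Answer: 44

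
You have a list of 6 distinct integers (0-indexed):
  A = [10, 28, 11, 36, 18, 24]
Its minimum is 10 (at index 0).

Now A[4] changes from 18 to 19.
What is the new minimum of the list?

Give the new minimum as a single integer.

Old min = 10 (at index 0)
Change: A[4] 18 -> 19
Changed element was NOT the old min.
  New min = min(old_min, new_val) = min(10, 19) = 10

Answer: 10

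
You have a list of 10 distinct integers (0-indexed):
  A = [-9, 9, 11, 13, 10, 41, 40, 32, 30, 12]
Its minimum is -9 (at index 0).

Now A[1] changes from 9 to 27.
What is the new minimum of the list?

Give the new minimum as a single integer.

Old min = -9 (at index 0)
Change: A[1] 9 -> 27
Changed element was NOT the old min.
  New min = min(old_min, new_val) = min(-9, 27) = -9

Answer: -9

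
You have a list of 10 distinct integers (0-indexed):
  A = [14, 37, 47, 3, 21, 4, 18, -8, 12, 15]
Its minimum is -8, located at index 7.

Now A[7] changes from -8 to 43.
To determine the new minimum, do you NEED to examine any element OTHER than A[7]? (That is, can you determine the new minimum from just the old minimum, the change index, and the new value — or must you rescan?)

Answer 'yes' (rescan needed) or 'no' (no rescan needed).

Old min = -8 at index 7
Change at index 7: -8 -> 43
Index 7 WAS the min and new value 43 > old min -8. Must rescan other elements to find the new min.
Needs rescan: yes

Answer: yes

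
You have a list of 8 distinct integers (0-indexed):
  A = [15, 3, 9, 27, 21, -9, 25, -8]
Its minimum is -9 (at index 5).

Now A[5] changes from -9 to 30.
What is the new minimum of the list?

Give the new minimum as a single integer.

Old min = -9 (at index 5)
Change: A[5] -9 -> 30
Changed element WAS the min. Need to check: is 30 still <= all others?
  Min of remaining elements: -8
  New min = min(30, -8) = -8

Answer: -8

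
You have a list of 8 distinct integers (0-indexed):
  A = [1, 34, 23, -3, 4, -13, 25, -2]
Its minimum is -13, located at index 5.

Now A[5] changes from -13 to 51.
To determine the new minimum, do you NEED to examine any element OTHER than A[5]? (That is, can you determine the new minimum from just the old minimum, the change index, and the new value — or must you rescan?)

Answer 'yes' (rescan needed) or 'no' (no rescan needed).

Old min = -13 at index 5
Change at index 5: -13 -> 51
Index 5 WAS the min and new value 51 > old min -13. Must rescan other elements to find the new min.
Needs rescan: yes

Answer: yes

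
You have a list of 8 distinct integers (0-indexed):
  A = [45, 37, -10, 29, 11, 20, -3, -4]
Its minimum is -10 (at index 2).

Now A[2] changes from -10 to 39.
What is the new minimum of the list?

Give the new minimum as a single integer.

Answer: -4

Derivation:
Old min = -10 (at index 2)
Change: A[2] -10 -> 39
Changed element WAS the min. Need to check: is 39 still <= all others?
  Min of remaining elements: -4
  New min = min(39, -4) = -4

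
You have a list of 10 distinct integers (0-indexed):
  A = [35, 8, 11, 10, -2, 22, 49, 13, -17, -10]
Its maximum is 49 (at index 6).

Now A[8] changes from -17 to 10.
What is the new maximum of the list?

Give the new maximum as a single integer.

Old max = 49 (at index 6)
Change: A[8] -17 -> 10
Changed element was NOT the old max.
  New max = max(old_max, new_val) = max(49, 10) = 49

Answer: 49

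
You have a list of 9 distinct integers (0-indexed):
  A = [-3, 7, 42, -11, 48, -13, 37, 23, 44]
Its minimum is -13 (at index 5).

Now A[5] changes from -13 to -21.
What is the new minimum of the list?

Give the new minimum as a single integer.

Old min = -13 (at index 5)
Change: A[5] -13 -> -21
Changed element WAS the min. Need to check: is -21 still <= all others?
  Min of remaining elements: -11
  New min = min(-21, -11) = -21

Answer: -21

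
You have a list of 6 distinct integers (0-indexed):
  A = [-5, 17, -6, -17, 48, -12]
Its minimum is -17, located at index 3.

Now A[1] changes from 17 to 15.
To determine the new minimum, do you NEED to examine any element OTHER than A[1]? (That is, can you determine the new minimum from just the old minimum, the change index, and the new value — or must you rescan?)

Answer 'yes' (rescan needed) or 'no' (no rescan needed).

Old min = -17 at index 3
Change at index 1: 17 -> 15
Index 1 was NOT the min. New min = min(-17, 15). No rescan of other elements needed.
Needs rescan: no

Answer: no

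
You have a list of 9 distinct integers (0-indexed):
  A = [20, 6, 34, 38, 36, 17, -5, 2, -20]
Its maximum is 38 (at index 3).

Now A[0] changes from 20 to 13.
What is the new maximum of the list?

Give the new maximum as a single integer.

Answer: 38

Derivation:
Old max = 38 (at index 3)
Change: A[0] 20 -> 13
Changed element was NOT the old max.
  New max = max(old_max, new_val) = max(38, 13) = 38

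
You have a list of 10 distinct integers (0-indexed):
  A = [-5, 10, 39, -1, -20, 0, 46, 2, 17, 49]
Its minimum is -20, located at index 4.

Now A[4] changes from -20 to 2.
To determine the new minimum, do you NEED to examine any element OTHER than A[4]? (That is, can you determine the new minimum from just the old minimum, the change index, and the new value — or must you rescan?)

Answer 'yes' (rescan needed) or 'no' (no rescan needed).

Old min = -20 at index 4
Change at index 4: -20 -> 2
Index 4 WAS the min and new value 2 > old min -20. Must rescan other elements to find the new min.
Needs rescan: yes

Answer: yes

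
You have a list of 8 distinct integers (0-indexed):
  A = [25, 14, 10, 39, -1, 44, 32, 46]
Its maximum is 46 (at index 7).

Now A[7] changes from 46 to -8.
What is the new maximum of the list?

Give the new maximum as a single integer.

Answer: 44

Derivation:
Old max = 46 (at index 7)
Change: A[7] 46 -> -8
Changed element WAS the max -> may need rescan.
  Max of remaining elements: 44
  New max = max(-8, 44) = 44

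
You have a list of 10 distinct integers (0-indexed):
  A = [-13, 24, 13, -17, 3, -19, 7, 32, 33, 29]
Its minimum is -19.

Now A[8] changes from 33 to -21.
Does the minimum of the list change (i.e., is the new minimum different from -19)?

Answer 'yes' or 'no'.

Old min = -19
Change: A[8] 33 -> -21
Changed element was NOT the min; min changes only if -21 < -19.
New min = -21; changed? yes

Answer: yes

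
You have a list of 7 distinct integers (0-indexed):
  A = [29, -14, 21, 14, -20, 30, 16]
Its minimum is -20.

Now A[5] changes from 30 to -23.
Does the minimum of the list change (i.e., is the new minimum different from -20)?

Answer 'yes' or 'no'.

Old min = -20
Change: A[5] 30 -> -23
Changed element was NOT the min; min changes only if -23 < -20.
New min = -23; changed? yes

Answer: yes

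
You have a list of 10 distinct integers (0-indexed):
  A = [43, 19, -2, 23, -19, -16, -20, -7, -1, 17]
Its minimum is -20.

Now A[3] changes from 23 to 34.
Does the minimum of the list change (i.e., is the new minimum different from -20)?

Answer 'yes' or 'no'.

Answer: no

Derivation:
Old min = -20
Change: A[3] 23 -> 34
Changed element was NOT the min; min changes only if 34 < -20.
New min = -20; changed? no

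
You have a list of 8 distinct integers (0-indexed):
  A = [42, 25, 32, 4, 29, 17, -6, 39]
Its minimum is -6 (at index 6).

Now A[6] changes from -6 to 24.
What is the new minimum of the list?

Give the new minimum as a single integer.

Old min = -6 (at index 6)
Change: A[6] -6 -> 24
Changed element WAS the min. Need to check: is 24 still <= all others?
  Min of remaining elements: 4
  New min = min(24, 4) = 4

Answer: 4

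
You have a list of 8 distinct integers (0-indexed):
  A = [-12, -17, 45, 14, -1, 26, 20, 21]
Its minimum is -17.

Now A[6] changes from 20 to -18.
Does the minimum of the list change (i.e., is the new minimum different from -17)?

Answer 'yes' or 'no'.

Old min = -17
Change: A[6] 20 -> -18
Changed element was NOT the min; min changes only if -18 < -17.
New min = -18; changed? yes

Answer: yes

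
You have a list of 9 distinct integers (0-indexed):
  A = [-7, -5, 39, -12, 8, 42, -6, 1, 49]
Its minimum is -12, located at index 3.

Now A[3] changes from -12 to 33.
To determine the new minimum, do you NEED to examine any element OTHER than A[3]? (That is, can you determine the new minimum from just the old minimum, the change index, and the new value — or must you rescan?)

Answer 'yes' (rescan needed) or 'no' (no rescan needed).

Answer: yes

Derivation:
Old min = -12 at index 3
Change at index 3: -12 -> 33
Index 3 WAS the min and new value 33 > old min -12. Must rescan other elements to find the new min.
Needs rescan: yes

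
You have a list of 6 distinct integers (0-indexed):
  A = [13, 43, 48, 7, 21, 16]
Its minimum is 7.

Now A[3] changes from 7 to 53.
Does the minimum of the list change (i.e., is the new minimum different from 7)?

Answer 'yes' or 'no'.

Old min = 7
Change: A[3] 7 -> 53
Changed element was the min; new min must be rechecked.
New min = 13; changed? yes

Answer: yes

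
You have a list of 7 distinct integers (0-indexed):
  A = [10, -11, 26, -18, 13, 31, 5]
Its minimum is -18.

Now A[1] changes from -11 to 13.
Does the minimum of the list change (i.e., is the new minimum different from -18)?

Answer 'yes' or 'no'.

Answer: no

Derivation:
Old min = -18
Change: A[1] -11 -> 13
Changed element was NOT the min; min changes only if 13 < -18.
New min = -18; changed? no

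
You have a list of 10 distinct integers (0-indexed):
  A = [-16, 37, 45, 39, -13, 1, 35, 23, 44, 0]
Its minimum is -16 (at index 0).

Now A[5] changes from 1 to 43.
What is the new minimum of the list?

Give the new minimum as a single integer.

Answer: -16

Derivation:
Old min = -16 (at index 0)
Change: A[5] 1 -> 43
Changed element was NOT the old min.
  New min = min(old_min, new_val) = min(-16, 43) = -16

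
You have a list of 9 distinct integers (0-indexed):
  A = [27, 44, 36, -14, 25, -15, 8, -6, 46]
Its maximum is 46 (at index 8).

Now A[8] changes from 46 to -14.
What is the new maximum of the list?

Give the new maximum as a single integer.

Old max = 46 (at index 8)
Change: A[8] 46 -> -14
Changed element WAS the max -> may need rescan.
  Max of remaining elements: 44
  New max = max(-14, 44) = 44

Answer: 44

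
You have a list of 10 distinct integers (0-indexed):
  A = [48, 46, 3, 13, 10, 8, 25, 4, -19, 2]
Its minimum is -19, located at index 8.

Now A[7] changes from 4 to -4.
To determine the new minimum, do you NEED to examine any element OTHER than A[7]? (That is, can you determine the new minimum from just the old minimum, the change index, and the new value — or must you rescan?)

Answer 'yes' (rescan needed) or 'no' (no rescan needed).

Old min = -19 at index 8
Change at index 7: 4 -> -4
Index 7 was NOT the min. New min = min(-19, -4). No rescan of other elements needed.
Needs rescan: no

Answer: no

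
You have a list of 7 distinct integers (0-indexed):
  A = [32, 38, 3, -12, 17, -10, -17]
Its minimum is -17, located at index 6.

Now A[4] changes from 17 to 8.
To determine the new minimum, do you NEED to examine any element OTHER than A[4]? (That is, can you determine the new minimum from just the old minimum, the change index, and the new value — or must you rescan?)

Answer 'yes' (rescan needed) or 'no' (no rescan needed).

Answer: no

Derivation:
Old min = -17 at index 6
Change at index 4: 17 -> 8
Index 4 was NOT the min. New min = min(-17, 8). No rescan of other elements needed.
Needs rescan: no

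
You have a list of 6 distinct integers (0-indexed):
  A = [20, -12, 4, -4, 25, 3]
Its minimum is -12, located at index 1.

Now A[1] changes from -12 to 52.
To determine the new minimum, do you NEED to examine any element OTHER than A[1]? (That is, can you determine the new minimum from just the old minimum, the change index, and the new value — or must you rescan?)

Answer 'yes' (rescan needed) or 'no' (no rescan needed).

Answer: yes

Derivation:
Old min = -12 at index 1
Change at index 1: -12 -> 52
Index 1 WAS the min and new value 52 > old min -12. Must rescan other elements to find the new min.
Needs rescan: yes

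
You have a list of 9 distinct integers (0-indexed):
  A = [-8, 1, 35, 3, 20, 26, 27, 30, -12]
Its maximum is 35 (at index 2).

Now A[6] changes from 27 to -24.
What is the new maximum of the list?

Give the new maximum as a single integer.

Answer: 35

Derivation:
Old max = 35 (at index 2)
Change: A[6] 27 -> -24
Changed element was NOT the old max.
  New max = max(old_max, new_val) = max(35, -24) = 35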